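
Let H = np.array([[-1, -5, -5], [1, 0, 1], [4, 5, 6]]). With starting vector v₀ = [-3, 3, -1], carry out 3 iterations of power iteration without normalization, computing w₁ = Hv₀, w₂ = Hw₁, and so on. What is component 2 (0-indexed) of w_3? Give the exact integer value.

w1 = Hv₀ = ((-1)·(-3) + (-5)·3 + (-5)·(-1); 1·(-3) + 0·3 + 1·(-1); 4·(-3) + 5·3 + 6·(-1)) = (-7, -4, -3)
w2 = Hw1 = ((-1)·(-7) + (-5)·(-4) + (-5)·(-3); 1·(-7) + 0·(-4) + 1·(-3); 4·(-7) + 5·(-4) + 6·(-3)) = (42, -10, -66)
w3 = Hw2 = (338, -24, -278)
The requested component of w3 is -278.

-278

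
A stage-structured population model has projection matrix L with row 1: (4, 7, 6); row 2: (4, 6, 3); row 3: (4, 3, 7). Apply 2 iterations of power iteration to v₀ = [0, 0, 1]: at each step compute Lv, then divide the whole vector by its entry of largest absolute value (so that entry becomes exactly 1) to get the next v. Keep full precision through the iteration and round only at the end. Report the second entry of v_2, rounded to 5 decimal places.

0.72414

Lv0 = (6.000000, 3.000000, 7.000000); divide by 7.000000 → v1 = (0.857143, 0.428571, 1.000000)
Lv1 = (12.428571, 9.000000, 11.714286); divide by 12.428571 → v2 = (1.000000, 0.724138, 0.942529)
Requested entry of v2: 63/87 = 0.72414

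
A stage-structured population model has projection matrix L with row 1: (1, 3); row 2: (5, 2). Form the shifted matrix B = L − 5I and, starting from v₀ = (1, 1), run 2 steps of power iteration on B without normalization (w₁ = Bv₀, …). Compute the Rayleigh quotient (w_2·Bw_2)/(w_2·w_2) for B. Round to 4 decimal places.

B = L − 5I has rows (-4, 3); (5, -3)
w1 = Bv₀ = ((-4)·1 + 3·1; 5·1 + (-3)·1) = (-1, 2)
w2 = Bw1 = ((-4)·(-1) + 3·2; 5·(-1) + (-3)·2) = (10, -11)
Bw2 = (-73, 83)
w2·Bw2 = -1643; w2·w2 = 221; μ ≈ -1643/221 = -7.4344

-7.4344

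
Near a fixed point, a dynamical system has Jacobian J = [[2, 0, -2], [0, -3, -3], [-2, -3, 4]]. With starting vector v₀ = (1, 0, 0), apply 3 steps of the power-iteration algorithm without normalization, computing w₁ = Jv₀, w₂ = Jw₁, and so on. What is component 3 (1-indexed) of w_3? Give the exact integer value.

w1 = Jv₀ = (2·1 + 0·0 + (-2)·0; 0·1 + (-3)·0 + (-3)·0; (-2)·1 + (-3)·0 + 4·0) = (2, 0, -2)
w2 = Jw1 = (2·2 + 0·0 + (-2)·(-2); 0·2 + (-3)·0 + (-3)·(-2); (-2)·2 + (-3)·0 + 4·(-2)) = (8, 6, -12)
w3 = Jw2 = (40, 18, -82)
The requested component of w3 is -82.

-82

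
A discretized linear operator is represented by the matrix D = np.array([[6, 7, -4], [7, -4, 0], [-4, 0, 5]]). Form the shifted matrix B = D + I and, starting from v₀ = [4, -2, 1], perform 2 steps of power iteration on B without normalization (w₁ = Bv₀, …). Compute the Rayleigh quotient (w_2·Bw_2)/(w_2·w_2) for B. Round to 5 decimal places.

B = D + I has rows (7, 7, -4); (7, -3, 0); (-4, 0, 6)
w1 = Bv₀ = (7·4 + 7·(-2) + (-4)·1; 7·4 + (-3)·(-2) + 0·1; (-4)·4 + 0·(-2) + 6·1) = (10, 34, -10)
w2 = Bw1 = (7·10 + 7·34 + (-4)·(-10); 7·10 + (-3)·34 + 0·(-10); (-4)·10 + 0·34 + 6·(-10)) = (348, -32, -100)
Bw2 = (2612, 2532, -1992)
w2·Bw2 = 1027152; w2·w2 = 132128; μ ≈ 1027152/132128 = 7.77392

μ ≈ 7.77392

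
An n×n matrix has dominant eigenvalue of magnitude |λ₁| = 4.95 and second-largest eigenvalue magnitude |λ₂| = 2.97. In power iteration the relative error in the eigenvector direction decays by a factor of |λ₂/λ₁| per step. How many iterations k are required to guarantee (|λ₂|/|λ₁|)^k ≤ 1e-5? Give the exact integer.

|λ₂/λ₁| = 2.97/4.95 = 0.60000
Need k ≥ ln(1e-5) / ln(0.60000) = -11.5129 / -0.5108 ≈ 22.538
Smallest integer k satisfying the bound: 23

23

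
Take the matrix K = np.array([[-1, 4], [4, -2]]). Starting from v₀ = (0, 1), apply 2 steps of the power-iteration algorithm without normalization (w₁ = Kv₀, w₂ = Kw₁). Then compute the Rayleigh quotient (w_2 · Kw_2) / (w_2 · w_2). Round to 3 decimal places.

λ ≈ -5.265

w1 = Kv₀ = ((-1)·0 + 4·1; 4·0 + (-2)·1) = (4, -2)
w2 = Kw1 = ((-1)·4 + 4·(-2); 4·4 + (-2)·(-2)) = (-12, 20)
Kw2 = (92, -88)
w2·Kw2 = (-12)·92 + 20·(-88) = -2864; w2·w2 = (-12)·(-12) + 20·20 = 544
λ ≈ -2864/544 = -5.265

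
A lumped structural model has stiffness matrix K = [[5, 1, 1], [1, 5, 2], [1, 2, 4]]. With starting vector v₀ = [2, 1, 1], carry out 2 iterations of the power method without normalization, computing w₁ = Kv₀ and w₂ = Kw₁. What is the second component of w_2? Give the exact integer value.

73

w1 = Kv₀ = (12, 9, 8)
w2 = Kw1 = (77, 73, 62)
The requested component of w2 is 73.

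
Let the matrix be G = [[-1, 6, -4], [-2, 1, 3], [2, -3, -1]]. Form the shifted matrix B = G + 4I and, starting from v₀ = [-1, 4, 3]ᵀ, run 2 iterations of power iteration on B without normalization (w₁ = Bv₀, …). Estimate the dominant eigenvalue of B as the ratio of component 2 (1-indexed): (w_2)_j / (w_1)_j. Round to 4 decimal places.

B = G + 4I has rows (3, 6, -4); (-2, 5, 3); (2, -3, 3)
w1 = Bv₀ = (3·(-1) + 6·4 + (-4)·3; (-2)·(-1) + 5·4 + 3·3; 2·(-1) + (-3)·4 + 3·3) = (9, 31, -5)
w2 = Bw1 = (3·9 + 6·31 + (-4)·(-5); (-2)·9 + 5·31 + 3·(-5); 2·9 + (-3)·31 + 3·(-5)) = (233, 122, -90)
Ratio: 122/31 = 3.9355

3.9355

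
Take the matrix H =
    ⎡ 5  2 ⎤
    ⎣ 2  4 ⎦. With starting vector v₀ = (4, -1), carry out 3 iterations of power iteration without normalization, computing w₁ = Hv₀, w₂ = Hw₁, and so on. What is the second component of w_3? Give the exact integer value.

404

w1 = Hv₀ = (18, 4)
w2 = Hw1 = (98, 52)
w3 = Hw2 = (594, 404)
The requested component of w3 is 404.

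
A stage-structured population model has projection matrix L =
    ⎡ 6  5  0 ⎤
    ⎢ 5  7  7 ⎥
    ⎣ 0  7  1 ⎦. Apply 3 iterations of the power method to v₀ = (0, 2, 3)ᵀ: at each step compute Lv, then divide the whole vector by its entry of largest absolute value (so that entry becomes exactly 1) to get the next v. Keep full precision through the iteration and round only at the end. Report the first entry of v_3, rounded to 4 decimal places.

Lv0 = (10.00000, 35.00000, 17.00000); divide by 35.00000 → v1 = (0.28571, 1.00000, 0.48571)
Lv1 = (6.71429, 11.82857, 7.48571); divide by 11.82857 → v2 = (0.56763, 1.00000, 0.63285)
Lv2 = (8.40580, 14.26812, 7.63285); divide by 14.26812 → v3 = (0.58913, 1.00000, 0.53496)
Requested entry of v3: 3480/5907 = 0.5891

0.5891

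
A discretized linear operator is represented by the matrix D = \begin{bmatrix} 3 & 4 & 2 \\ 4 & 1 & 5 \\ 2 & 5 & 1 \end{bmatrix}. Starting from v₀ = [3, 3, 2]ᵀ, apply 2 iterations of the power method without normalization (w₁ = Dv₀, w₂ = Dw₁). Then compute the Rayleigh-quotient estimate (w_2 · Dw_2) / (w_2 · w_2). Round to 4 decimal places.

w1 = Dv₀ = (3·3 + 4·3 + 2·2; 4·3 + 1·3 + 5·2; 2·3 + 5·3 + 1·2) = (25, 25, 23)
w2 = Dw1 = (3·25 + 4·25 + 2·23; 4·25 + 1·25 + 5·23; 2·25 + 5·25 + 1·23) = (221, 240, 198)
Dw2 = (2019, 2114, 1840)
w2·Dw2 = 221·2019 + 240·2114 + 198·1840 = 1317879; w2·w2 = 221·221 + 240·240 + 198·198 = 145645
λ ≈ 1317879/145645 = 9.0486

9.0486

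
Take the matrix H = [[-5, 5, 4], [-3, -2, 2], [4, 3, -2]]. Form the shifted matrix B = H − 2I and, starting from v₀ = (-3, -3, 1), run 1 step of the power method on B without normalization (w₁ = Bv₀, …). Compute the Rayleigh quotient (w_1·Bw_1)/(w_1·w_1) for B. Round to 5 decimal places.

μ ≈ -7.75997

B = H − 2I has rows (-7, 5, 4); (-3, -4, 2); (4, 3, -4)
w1 = Bv₀ = ((-7)·(-3) + 5·(-3) + 4·1; (-3)·(-3) + (-4)·(-3) + 2·1; 4·(-3) + 3·(-3) + (-4)·1) = (10, 23, -25)
Bw1 = (-55, -172, 209)
w1·Bw1 = -9731; w1·w1 = 1254; μ ≈ -9731/1254 = -7.75997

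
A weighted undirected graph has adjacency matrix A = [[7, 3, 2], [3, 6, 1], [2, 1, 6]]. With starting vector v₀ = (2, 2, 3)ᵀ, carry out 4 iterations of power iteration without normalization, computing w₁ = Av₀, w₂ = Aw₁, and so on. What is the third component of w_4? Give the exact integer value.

w1 = Av₀ = (26, 21, 24)
w2 = Aw1 = (293, 228, 217)
w3 = Aw2 = (3169, 2464, 2116)
w4 = Aw3 = (33807, 26407, 21498)
The requested component of w4 is 21498.

21498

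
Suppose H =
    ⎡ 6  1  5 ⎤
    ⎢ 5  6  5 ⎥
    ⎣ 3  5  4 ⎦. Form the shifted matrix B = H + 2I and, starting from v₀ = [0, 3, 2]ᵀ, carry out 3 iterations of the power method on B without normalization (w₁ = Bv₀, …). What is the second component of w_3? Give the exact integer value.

6996

B = H + 2I has rows (8, 1, 5); (5, 8, 5); (3, 5, 6)
w1 = Bv₀ = (8·0 + 1·3 + 5·2; 5·0 + 8·3 + 5·2; 3·0 + 5·3 + 6·2) = (13, 34, 27)
w2 = Bw1 = (8·13 + 1·34 + 5·27; 5·13 + 8·34 + 5·27; 3·13 + 5·34 + 6·27) = (273, 472, 371)
w3 = Bw2 = (4511, 6996, 5405)
Requested component of w3: 6996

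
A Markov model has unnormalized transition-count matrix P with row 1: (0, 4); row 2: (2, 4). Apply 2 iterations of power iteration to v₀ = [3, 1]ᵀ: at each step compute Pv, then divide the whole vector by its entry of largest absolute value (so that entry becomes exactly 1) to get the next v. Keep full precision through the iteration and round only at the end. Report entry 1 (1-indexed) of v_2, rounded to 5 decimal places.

Pv0 = (4.000000, 10.000000); divide by 10.000000 → v1 = (0.400000, 1.000000)
Pv1 = (4.000000, 4.800000); divide by 4.800000 → v2 = (0.833333, 1.000000)
Requested entry of v2: 40/48 = 0.83333

0.83333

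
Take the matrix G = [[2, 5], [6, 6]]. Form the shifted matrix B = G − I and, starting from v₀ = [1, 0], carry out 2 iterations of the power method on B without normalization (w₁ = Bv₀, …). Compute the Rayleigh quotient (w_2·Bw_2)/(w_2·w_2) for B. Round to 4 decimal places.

B = G − I has rows (1, 5); (6, 5)
w1 = Bv₀ = (1, 6)
w2 = Bw1 = (31, 36)
Bw2 = (211, 366)
w2·Bw2 = 19717; w2·w2 = 2257; μ ≈ 19717/2257 = 8.7359

8.7359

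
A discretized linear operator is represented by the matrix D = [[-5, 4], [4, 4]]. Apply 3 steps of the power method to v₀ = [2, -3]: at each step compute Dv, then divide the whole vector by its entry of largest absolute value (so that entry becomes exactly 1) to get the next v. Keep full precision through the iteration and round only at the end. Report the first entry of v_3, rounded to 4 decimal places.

Dv0 = (-22.00000, -4.00000); divide by -22.00000 → v1 = (1.00000, 0.18182)
Dv1 = (-4.27273, 4.72727); divide by 4.72727 → v2 = (-0.90385, 1.00000)
Dv2 = (8.51923, 0.38462); divide by 8.51923 → v3 = (1.00000, 0.04515)
Requested entry of v3: -886/-886 = 1.0000

1.0000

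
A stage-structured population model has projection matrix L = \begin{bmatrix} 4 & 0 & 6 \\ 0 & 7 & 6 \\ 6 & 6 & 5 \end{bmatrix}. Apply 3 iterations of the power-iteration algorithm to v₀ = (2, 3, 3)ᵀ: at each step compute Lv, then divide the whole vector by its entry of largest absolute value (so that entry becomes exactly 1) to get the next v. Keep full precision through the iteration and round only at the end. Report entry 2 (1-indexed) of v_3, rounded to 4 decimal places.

Lv0 = (26.00000, 39.00000, 45.00000); divide by 45.00000 → v1 = (0.57778, 0.86667, 1.00000)
Lv1 = (8.31111, 12.06667, 13.66667); divide by 13.66667 → v2 = (0.60813, 0.88293, 1.00000)
Lv2 = (8.43252, 12.18049, 13.94634); divide by 13.94634 → v3 = (0.60464, 0.87338, 1.00000)
Requested entry of v3: 7491/8577 = 0.8734

0.8734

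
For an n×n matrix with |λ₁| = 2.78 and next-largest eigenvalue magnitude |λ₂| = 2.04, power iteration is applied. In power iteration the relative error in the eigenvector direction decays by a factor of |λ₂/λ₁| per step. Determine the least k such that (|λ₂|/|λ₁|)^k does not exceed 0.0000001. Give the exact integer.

|λ₂/λ₁| = 2.04/2.78 = 0.73381
Need k ≥ ln(0.0000001) / ln(0.73381) = -16.1181 / -0.3095 ≈ 52.078
Smallest integer k satisfying the bound: 53

53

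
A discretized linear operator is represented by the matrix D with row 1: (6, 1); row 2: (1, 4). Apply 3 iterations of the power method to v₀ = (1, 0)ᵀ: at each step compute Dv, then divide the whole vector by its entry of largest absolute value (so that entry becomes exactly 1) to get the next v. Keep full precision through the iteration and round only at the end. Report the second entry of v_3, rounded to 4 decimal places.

0.3319

Dv0 = (6.00000, 1.00000); divide by 6.00000 → v1 = (1.00000, 0.16667)
Dv1 = (6.16667, 1.66667); divide by 6.16667 → v2 = (1.00000, 0.27027)
Dv2 = (6.27027, 2.08108); divide by 6.27027 → v3 = (1.00000, 0.33190)
Requested entry of v3: 77/232 = 0.3319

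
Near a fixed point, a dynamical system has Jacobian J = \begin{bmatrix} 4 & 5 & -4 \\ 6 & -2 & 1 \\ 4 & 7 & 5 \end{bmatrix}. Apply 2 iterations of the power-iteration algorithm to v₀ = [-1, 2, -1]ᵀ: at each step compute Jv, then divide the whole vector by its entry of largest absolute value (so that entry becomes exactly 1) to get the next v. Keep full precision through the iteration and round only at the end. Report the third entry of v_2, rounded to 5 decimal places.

Jv0 = (10.000000, -11.000000, 5.000000); divide by -11.000000 → v1 = (-0.909091, 1.000000, -0.454545)
Jv1 = (3.181818, -7.909091, 1.090909); divide by -7.909091 → v2 = (-0.402299, 1.000000, -0.137931)
Requested entry of v2: -12/87 = -0.13793

-0.13793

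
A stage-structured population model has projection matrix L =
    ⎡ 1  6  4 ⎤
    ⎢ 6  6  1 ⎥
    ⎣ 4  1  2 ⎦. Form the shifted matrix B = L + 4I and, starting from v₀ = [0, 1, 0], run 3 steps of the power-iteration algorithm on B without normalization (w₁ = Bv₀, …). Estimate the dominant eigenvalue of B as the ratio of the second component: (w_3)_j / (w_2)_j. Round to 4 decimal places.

14.4088

B = L + 4I has rows (5, 6, 4); (6, 10, 1); (4, 1, 6)
w1 = Bv₀ = (5·0 + 6·1 + 4·0; 6·0 + 10·1 + 1·0; 4·0 + 1·1 + 6·0) = (6, 10, 1)
w2 = Bw1 = (5·6 + 6·10 + 4·1; 6·6 + 10·10 + 1·1; 4·6 + 1·10 + 6·1) = (94, 137, 40)
w3 = Bw2 = (1452, 1974, 753)
Ratio: 1974/137 = 14.4088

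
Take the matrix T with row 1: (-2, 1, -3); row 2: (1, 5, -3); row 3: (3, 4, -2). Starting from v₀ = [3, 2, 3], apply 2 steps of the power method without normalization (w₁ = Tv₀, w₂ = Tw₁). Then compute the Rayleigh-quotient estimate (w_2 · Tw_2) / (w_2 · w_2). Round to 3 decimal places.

λ ≈ 0.235

w1 = Tv₀ = ((-2)·3 + 1·2 + (-3)·3; 1·3 + 5·2 + (-3)·3; 3·3 + 4·2 + (-2)·3) = (-13, 4, 11)
w2 = Tw1 = ((-2)·(-13) + 1·4 + (-3)·11; 1·(-13) + 5·4 + (-3)·11; 3·(-13) + 4·4 + (-2)·11) = (-3, -26, -45)
Tw2 = (115, 2, -23)
w2·Tw2 = (-3)·115 + (-26)·2 + (-45)·(-23) = 638; w2·w2 = (-3)·(-3) + (-26)·(-26) + (-45)·(-45) = 2710
λ ≈ 638/2710 = 0.235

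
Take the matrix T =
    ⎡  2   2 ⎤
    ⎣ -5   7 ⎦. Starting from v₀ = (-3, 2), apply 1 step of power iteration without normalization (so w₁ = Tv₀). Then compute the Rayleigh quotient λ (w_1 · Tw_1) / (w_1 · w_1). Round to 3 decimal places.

λ ≈ 7.182

w1 = Tv₀ = (2·(-3) + 2·2; (-5)·(-3) + 7·2) = (-2, 29)
Tw1 = (54, 213)
w1·Tw1 = (-2)·54 + 29·213 = 6069; w1·w1 = (-2)·(-2) + 29·29 = 845
λ ≈ 6069/845 = 7.182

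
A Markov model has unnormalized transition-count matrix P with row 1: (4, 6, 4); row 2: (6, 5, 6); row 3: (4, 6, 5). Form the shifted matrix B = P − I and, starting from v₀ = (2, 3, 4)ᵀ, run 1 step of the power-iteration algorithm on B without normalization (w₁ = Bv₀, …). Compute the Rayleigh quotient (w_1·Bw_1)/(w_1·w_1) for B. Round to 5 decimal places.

14.42202

B = P − I has rows (3, 6, 4); (6, 4, 6); (4, 6, 4)
w1 = Bv₀ = (40, 48, 42)
Bw1 = (576, 684, 616)
w1·Bw1 = 81744; w1·w1 = 5668; μ ≈ 81744/5668 = 14.42202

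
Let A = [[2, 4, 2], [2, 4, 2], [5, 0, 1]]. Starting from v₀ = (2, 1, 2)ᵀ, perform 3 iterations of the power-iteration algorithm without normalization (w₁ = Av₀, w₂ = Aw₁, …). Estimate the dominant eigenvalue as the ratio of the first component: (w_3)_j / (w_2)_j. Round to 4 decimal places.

w1 = Av₀ = (2·2 + 4·1 + 2·2; 2·2 + 4·1 + 2·2; 5·2 + 0·1 + 1·2) = (12, 12, 12)
w2 = Aw1 = (2·12 + 4·12 + 2·12; 2·12 + 4·12 + 2·12; 5·12 + 0·12 + 1·12) = (96, 96, 72)
w3 = Aw2 = (720, 720, 552)
Ratio at component: 720 / 96 = 7.5000

7.5000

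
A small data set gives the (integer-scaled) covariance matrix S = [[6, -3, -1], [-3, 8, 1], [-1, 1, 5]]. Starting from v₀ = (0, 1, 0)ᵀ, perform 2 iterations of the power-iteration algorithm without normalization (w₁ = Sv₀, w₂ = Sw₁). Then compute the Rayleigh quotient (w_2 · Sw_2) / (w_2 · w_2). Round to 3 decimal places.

w1 = Sv₀ = (6·0 + (-3)·1 + (-1)·0; (-3)·0 + 8·1 + 1·0; (-1)·0 + 1·1 + 5·0) = (-3, 8, 1)
w2 = Sw1 = (6·(-3) + (-3)·8 + (-1)·1; (-3)·(-3) + 8·8 + 1·1; (-1)·(-3) + 1·8 + 5·1) = (-43, 74, 16)
Sw2 = (-496, 737, 197)
w2·Sw2 = (-43)·(-496) + 74·737 + 16·197 = 79018; w2·w2 = (-43)·(-43) + 74·74 + 16·16 = 7581
λ ≈ 79018/7581 = 10.423

10.423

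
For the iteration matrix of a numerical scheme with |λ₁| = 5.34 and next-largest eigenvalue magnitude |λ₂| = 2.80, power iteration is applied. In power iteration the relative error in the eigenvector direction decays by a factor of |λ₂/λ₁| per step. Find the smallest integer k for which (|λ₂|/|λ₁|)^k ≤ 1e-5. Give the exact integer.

|λ₂/λ₁| = 2.80/5.34 = 0.52434
Need k ≥ ln(1e-5) / ln(0.52434) = -11.5129 / -0.6456 ≈ 17.833
Smallest integer k satisfying the bound: 18

18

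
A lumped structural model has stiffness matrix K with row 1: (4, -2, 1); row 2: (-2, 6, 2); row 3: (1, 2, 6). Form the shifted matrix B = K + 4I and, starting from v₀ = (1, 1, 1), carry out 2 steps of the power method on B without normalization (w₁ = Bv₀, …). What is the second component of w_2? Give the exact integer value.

B = K + 4I has rows (8, -2, 1); (-2, 10, 2); (1, 2, 10)
w1 = Bv₀ = (7, 10, 13)
w2 = Bw1 = (49, 112, 157)
Requested component of w2: 112

112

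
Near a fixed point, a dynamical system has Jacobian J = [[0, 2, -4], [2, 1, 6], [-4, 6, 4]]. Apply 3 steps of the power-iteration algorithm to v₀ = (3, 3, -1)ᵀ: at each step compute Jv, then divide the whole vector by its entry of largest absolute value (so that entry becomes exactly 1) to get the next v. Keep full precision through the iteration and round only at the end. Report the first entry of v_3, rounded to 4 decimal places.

0.7778

Jv0 = (10.00000, 3.00000, 2.00000); divide by 10.00000 → v1 = (1.00000, 0.30000, 0.20000)
Jv1 = (-0.20000, 3.50000, -1.40000); divide by 3.50000 → v2 = (-0.05714, 1.00000, -0.40000)
Jv2 = (3.60000, -1.51429, 4.62857); divide by 4.62857 → v3 = (0.77778, -0.32716, 1.00000)
Requested entry of v3: 126/162 = 0.7778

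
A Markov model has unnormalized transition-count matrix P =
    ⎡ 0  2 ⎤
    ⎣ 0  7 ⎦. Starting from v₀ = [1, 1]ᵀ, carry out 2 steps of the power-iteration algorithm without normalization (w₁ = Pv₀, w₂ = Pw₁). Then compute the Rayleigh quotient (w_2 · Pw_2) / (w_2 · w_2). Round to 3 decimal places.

w1 = Pv₀ = (0·1 + 2·1; 0·1 + 7·1) = (2, 7)
w2 = Pw1 = (0·2 + 2·7; 0·2 + 7·7) = (14, 49)
Pw2 = (98, 343)
w2·Pw2 = 14·98 + 49·343 = 18179; w2·w2 = 14·14 + 49·49 = 2597
λ ≈ 18179/2597 = 7.000

7.000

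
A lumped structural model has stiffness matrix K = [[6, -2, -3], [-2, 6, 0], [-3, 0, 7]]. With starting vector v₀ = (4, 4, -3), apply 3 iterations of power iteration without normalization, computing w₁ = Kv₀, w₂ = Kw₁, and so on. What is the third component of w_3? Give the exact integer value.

w1 = Kv₀ = (6·4 + (-2)·4 + (-3)·(-3); (-2)·4 + 6·4 + 0·(-3); (-3)·4 + 0·4 + 7·(-3)) = (25, 16, -33)
w2 = Kw1 = (6·25 + (-2)·16 + (-3)·(-33); (-2)·25 + 6·16 + 0·(-33); (-3)·25 + 0·16 + 7·(-33)) = (217, 46, -306)
w3 = Kw2 = (2128, -158, -2793)
The requested component of w3 is -2793.

-2793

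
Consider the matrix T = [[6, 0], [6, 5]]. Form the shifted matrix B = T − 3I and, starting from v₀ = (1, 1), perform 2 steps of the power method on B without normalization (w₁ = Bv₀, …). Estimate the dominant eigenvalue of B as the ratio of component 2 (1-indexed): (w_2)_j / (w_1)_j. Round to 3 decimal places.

4.250

B = T − 3I has rows (3, 0); (6, 2)
w1 = Bv₀ = (3·1 + 0·1; 6·1 + 2·1) = (3, 8)
w2 = Bw1 = (3·3 + 0·8; 6·3 + 2·8) = (9, 34)
Ratio: 34/8 = 4.250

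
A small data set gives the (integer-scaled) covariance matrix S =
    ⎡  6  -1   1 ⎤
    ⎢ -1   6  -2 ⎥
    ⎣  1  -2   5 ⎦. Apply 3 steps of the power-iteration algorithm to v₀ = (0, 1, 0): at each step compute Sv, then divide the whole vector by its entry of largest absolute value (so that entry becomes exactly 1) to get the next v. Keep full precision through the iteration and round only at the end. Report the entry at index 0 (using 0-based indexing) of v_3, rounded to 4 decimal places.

-0.4837

Sv0 = (-1.00000, 6.00000, -2.00000); divide by 6.00000 → v1 = (-0.16667, 1.00000, -0.33333)
Sv1 = (-2.33333, 6.83333, -3.83333); divide by 6.83333 → v2 = (-0.34146, 1.00000, -0.56098)
Sv2 = (-3.60976, 7.46341, -5.14634); divide by 7.46341 → v3 = (-0.48366, 1.00000, -0.68954)
Requested entry of v3: -148/306 = -0.4837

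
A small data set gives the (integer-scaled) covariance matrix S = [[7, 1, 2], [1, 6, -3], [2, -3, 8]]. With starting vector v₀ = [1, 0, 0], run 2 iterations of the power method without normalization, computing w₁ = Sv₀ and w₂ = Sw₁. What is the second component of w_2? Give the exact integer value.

w1 = Sv₀ = (7·1 + 1·0 + 2·0; 1·1 + 6·0 + (-3)·0; 2·1 + (-3)·0 + 8·0) = (7, 1, 2)
w2 = Sw1 = (7·7 + 1·1 + 2·2; 1·7 + 6·1 + (-3)·2; 2·7 + (-3)·1 + 8·2) = (54, 7, 27)
The requested component of w2 is 7.

7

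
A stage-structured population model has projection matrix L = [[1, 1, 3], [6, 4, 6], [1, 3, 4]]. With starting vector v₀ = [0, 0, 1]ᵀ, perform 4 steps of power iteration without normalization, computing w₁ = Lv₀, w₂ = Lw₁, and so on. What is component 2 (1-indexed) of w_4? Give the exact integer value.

w1 = Lv₀ = (1·0 + 1·0 + 3·1; 6·0 + 4·0 + 6·1; 1·0 + 3·0 + 4·1) = (3, 6, 4)
w2 = Lw1 = (1·3 + 1·6 + 3·4; 6·3 + 4·6 + 6·4; 1·3 + 3·6 + 4·4) = (21, 66, 37)
w3 = Lw2 = (198, 612, 367)
w4 = Lw3 = (1911, 5838, 3502)
The requested component of w4 is 5838.

5838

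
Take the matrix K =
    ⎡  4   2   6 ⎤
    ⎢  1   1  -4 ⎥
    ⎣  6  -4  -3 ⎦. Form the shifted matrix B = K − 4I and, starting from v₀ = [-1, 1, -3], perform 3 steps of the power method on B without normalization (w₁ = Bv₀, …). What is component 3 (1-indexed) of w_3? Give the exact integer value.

B = K − 4I has rows (0, 2, 6); (1, -3, -4); (6, -4, -7)
w1 = Bv₀ = (0·(-1) + 2·1 + 6·(-3); 1·(-1) + (-3)·1 + (-4)·(-3); 6·(-1) + (-4)·1 + (-7)·(-3)) = (-16, 8, 11)
w2 = Bw1 = (0·(-16) + 2·8 + 6·11; 1·(-16) + (-3)·8 + (-4)·11; 6·(-16) + (-4)·8 + (-7)·11) = (82, -84, -205)
w3 = Bw2 = (-1398, 1154, 2263)
Requested component of w3: 2263

2263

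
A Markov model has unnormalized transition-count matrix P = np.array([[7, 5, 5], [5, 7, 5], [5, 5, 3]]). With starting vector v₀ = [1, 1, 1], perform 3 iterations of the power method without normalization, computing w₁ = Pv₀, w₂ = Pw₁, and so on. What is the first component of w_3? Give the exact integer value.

4273

w1 = Pv₀ = (17, 17, 13)
w2 = Pw1 = (269, 269, 209)
w3 = Pw2 = (4273, 4273, 3317)
The requested component of w3 is 4273.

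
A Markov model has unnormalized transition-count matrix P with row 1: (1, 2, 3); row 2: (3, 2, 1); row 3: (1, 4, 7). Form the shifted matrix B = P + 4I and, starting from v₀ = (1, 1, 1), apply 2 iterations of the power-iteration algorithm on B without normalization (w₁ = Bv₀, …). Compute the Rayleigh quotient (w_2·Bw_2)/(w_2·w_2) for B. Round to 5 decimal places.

B = P + 4I has rows (5, 2, 3); (3, 6, 1); (1, 4, 11)
w1 = Bv₀ = (5·1 + 2·1 + 3·1; 3·1 + 6·1 + 1·1; 1·1 + 4·1 + 11·1) = (10, 10, 16)
w2 = Bw1 = (5·10 + 2·10 + 3·16; 3·10 + 6·10 + 1·16; 1·10 + 4·10 + 11·16) = (118, 106, 226)
Bw2 = (1480, 1216, 3028)
w2·Bw2 = 987864; w2·w2 = 76236; μ ≈ 987864/76236 = 12.95797

μ ≈ 12.95797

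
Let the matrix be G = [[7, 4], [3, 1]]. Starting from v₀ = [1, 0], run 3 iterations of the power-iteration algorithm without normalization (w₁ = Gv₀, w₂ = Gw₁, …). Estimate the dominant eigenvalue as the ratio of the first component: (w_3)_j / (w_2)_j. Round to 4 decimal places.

8.5738

w1 = Gv₀ = (7·1 + 4·0; 3·1 + 1·0) = (7, 3)
w2 = Gw1 = (7·7 + 4·3; 3·7 + 1·3) = (61, 24)
w3 = Gw2 = (523, 207)
Ratio at component: 523 / 61 = 8.5738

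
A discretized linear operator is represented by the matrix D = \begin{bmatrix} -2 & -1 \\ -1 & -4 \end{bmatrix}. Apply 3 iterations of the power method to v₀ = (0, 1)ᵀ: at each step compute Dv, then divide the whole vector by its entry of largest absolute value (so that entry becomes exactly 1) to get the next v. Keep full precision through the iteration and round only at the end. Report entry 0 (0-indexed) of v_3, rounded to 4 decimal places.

Dv0 = (-1.00000, -4.00000); divide by -4.00000 → v1 = (0.25000, 1.00000)
Dv1 = (-1.50000, -4.25000); divide by -4.25000 → v2 = (0.35294, 1.00000)
Dv2 = (-1.70588, -4.35294); divide by -4.35294 → v3 = (0.39189, 1.00000)
Requested entry of v3: -29/-74 = 0.3919

0.3919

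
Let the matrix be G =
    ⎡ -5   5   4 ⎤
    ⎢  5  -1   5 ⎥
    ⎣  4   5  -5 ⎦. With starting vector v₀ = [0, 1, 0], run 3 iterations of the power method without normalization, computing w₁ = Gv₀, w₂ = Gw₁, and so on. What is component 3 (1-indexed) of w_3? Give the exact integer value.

w1 = Gv₀ = (5, -1, 5)
w2 = Gw1 = (-10, 51, -10)
w3 = Gw2 = (265, -151, 265)
The requested component of w3 is 265.

265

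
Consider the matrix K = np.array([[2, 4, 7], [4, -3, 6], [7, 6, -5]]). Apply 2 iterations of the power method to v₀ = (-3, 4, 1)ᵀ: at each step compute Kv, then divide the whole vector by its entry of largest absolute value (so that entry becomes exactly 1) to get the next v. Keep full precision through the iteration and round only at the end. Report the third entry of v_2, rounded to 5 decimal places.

0.19091

Kv0 = (17.000000, -18.000000, -2.000000); divide by -18.000000 → v1 = (-0.944444, 1.000000, 0.111111)
Kv1 = (2.888889, -6.111111, -1.166667); divide by -6.111111 → v2 = (-0.472727, 1.000000, 0.190909)
Requested entry of v2: 21/110 = 0.19091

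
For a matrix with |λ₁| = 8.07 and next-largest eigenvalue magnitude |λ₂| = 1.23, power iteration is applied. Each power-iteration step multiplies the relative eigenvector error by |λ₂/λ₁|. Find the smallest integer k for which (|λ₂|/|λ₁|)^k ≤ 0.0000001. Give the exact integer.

9

|λ₂/λ₁| = 1.23/8.07 = 0.15242
Need k ≥ ln(0.0000001) / ln(0.15242) = -16.1181 / -1.8811 ≈ 8.568
Smallest integer k satisfying the bound: 9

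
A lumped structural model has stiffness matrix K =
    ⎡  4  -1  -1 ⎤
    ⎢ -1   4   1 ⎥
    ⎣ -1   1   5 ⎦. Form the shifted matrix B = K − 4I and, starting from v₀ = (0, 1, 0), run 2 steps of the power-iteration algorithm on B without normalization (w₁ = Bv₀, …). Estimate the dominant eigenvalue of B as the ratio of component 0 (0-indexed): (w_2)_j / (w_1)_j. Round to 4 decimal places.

B = K − 4I has rows (0, -1, -1); (-1, 0, 1); (-1, 1, 1)
w1 = Bv₀ = (0·0 + (-1)·1 + (-1)·0; (-1)·0 + 0·1 + 1·0; (-1)·0 + 1·1 + 1·0) = (-1, 0, 1)
w2 = Bw1 = (0·(-1) + (-1)·0 + (-1)·1; (-1)·(-1) + 0·0 + 1·1; (-1)·(-1) + 1·0 + 1·1) = (-1, 2, 2)
Ratio: -1/-1 = 1.0000

1.0000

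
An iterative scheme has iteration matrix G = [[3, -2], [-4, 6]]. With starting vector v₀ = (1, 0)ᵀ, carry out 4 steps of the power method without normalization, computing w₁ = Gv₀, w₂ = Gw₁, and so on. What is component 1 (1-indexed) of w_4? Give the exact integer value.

937

w1 = Gv₀ = (3·1 + (-2)·0; (-4)·1 + 6·0) = (3, -4)
w2 = Gw1 = (3·3 + (-2)·(-4); (-4)·3 + 6·(-4)) = (17, -36)
w3 = Gw2 = (123, -284)
w4 = Gw3 = (937, -2196)
The requested component of w4 is 937.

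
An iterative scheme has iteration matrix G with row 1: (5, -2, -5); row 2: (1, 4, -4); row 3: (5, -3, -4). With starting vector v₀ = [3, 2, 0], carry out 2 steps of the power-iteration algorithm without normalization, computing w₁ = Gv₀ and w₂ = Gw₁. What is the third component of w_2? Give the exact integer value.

-14

w1 = Gv₀ = (11, 11, 9)
w2 = Gw1 = (-12, 19, -14)
The requested component of w2 is -14.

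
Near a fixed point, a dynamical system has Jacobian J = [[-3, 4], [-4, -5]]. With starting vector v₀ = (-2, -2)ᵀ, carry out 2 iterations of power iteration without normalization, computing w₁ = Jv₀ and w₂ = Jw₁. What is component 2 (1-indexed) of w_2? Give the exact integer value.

-82

w1 = Jv₀ = ((-3)·(-2) + 4·(-2); (-4)·(-2) + (-5)·(-2)) = (-2, 18)
w2 = Jw1 = ((-3)·(-2) + 4·18; (-4)·(-2) + (-5)·18) = (78, -82)
The requested component of w2 is -82.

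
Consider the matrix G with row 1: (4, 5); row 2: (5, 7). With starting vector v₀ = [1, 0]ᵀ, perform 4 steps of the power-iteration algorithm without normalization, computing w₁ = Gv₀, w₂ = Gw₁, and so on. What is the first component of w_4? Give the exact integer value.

w1 = Gv₀ = (4·1 + 5·0; 5·1 + 7·0) = (4, 5)
w2 = Gw1 = (4·4 + 5·5; 5·4 + 7·5) = (41, 55)
w3 = Gw2 = (439, 590)
w4 = Gw3 = (4706, 6325)
The requested component of w4 is 4706.

4706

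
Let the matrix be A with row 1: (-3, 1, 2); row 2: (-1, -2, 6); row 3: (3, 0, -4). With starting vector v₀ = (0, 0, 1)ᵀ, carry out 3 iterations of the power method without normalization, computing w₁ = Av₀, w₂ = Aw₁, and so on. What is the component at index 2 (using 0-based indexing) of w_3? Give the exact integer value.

w1 = Av₀ = (2, 6, -4)
w2 = Aw1 = (-8, -38, 22)
w3 = Aw2 = (30, 216, -112)
The requested component of w3 is -112.

-112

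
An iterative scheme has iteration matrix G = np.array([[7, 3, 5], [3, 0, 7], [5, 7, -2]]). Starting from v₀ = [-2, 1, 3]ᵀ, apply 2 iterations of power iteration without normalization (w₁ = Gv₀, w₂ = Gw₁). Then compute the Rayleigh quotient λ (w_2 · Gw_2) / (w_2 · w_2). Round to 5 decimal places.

λ ≈ -4.44911

w1 = Gv₀ = (4, 15, -9)
w2 = Gw1 = (28, -51, 143)
Gw2 = (758, 1085, -503)
w2·Gw2 = 28·758 + (-51)·1085 + 143·(-503) = -106040; w2·w2 = 28·28 + (-51)·(-51) + 143·143 = 23834
λ ≈ -106040/23834 = -4.44911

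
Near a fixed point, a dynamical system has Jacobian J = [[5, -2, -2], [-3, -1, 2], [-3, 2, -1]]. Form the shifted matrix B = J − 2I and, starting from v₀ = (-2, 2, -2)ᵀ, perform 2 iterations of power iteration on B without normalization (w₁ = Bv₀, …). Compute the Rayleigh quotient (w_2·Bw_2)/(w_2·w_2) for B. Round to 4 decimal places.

B = J − 2I has rows (3, -2, -2); (-3, -3, 2); (-3, 2, -3)
w1 = Bv₀ = (-6, -4, 16)
w2 = Bw1 = (-42, 62, -38)
Bw2 = (-174, -136, 364)
w2·Bw2 = -14956; w2·w2 = 7052; μ ≈ -14956/7052 = -2.1208

μ ≈ -2.1208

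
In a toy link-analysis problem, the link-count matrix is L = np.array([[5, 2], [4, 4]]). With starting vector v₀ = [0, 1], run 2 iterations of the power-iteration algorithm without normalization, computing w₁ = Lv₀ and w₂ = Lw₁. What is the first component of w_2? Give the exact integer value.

w1 = Lv₀ = (5·0 + 2·1; 4·0 + 4·1) = (2, 4)
w2 = Lw1 = (5·2 + 2·4; 4·2 + 4·4) = (18, 24)
The requested component of w2 is 18.

18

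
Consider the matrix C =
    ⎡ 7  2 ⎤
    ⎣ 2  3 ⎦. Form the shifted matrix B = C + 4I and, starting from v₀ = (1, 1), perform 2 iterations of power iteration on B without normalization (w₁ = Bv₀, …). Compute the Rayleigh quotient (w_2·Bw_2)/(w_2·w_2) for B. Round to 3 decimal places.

11.757

B = C + 4I has rows (11, 2); (2, 7)
w1 = Bv₀ = (11·1 + 2·1; 2·1 + 7·1) = (13, 9)
w2 = Bw1 = (11·13 + 2·9; 2·13 + 7·9) = (161, 89)
Bw2 = (1949, 945)
w2·Bw2 = 397894; w2·w2 = 33842; μ ≈ 397894/33842 = 11.757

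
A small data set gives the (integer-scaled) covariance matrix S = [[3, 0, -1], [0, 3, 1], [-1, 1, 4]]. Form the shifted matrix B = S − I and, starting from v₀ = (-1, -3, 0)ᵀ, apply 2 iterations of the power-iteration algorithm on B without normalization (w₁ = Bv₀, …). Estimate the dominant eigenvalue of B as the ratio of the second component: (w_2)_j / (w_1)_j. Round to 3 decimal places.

B = S − I has rows (2, 0, -1); (0, 2, 1); (-1, 1, 3)
w1 = Bv₀ = (2·(-1) + 0·(-3) + (-1)·0; 0·(-1) + 2·(-3) + 1·0; (-1)·(-1) + 1·(-3) + 3·0) = (-2, -6, -2)
w2 = Bw1 = (2·(-2) + 0·(-6) + (-1)·(-2); 0·(-2) + 2·(-6) + 1·(-2); (-1)·(-2) + 1·(-6) + 3·(-2)) = (-2, -14, -10)
Ratio: -14/-6 = 2.333

2.333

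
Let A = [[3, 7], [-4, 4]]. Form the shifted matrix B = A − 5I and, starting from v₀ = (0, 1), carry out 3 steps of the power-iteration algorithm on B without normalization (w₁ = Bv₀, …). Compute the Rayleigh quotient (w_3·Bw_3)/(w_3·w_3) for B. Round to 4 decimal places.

μ ≈ -3.0796

B = A − 5I has rows (-2, 7); (-4, -1)
w1 = Bv₀ = ((-2)·0 + 7·1; (-4)·0 + (-1)·1) = (7, -1)
w2 = Bw1 = ((-2)·7 + 7·(-1); (-4)·7 + (-1)·(-1)) = (-21, -27)
w3 = Bw2 = (-147, 111)
Bw3 = (1071, 477)
w3·Bw3 = -104490; w3·w3 = 33930; μ ≈ -104490/33930 = -3.0796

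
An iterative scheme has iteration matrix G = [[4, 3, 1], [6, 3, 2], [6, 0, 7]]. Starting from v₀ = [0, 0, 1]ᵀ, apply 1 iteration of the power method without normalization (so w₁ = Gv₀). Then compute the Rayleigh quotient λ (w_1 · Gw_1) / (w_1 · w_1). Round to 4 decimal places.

w1 = Gv₀ = (1, 2, 7)
Gw1 = (17, 26, 55)
w1·Gw1 = 1·17 + 2·26 + 7·55 = 454; w1·w1 = 1·1 + 2·2 + 7·7 = 54
λ ≈ 454/54 = 8.4074

λ ≈ 8.4074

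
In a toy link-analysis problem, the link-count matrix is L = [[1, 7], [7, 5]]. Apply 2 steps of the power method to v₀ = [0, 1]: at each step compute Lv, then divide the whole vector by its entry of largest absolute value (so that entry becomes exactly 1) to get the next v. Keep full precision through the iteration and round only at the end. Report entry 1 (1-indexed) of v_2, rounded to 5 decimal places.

Lv0 = (7.000000, 5.000000); divide by 7.000000 → v1 = (1.000000, 0.714286)
Lv1 = (6.000000, 10.571429); divide by 10.571429 → v2 = (0.567568, 1.000000)
Requested entry of v2: 42/74 = 0.56757

0.56757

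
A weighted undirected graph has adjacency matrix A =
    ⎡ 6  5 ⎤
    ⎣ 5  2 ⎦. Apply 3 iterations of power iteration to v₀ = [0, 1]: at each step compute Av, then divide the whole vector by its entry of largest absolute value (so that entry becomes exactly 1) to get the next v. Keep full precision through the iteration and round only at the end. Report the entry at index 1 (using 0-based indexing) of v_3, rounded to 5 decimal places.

Av0 = (5.000000, 2.000000); divide by 5.000000 → v1 = (1.000000, 0.400000)
Av1 = (8.000000, 5.800000); divide by 8.000000 → v2 = (1.000000, 0.725000)
Av2 = (9.625000, 6.450000); divide by 9.625000 → v3 = (1.000000, 0.670130)
Requested entry of v3: 258/385 = 0.67013

0.67013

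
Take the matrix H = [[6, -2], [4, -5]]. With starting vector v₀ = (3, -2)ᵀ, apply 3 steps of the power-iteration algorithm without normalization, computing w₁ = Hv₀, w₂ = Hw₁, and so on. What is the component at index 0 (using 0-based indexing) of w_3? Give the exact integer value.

w1 = Hv₀ = (22, 22)
w2 = Hw1 = (88, -22)
w3 = Hw2 = (572, 462)
The requested component of w3 is 572.

572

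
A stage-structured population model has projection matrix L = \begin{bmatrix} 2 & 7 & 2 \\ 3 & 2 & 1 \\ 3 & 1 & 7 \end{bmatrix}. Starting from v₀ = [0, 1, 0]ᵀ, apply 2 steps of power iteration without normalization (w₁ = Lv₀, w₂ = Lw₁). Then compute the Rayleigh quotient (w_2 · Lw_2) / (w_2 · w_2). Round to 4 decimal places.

w1 = Lv₀ = (2·0 + 7·1 + 2·0; 3·0 + 2·1 + 1·0; 3·0 + 1·1 + 7·0) = (7, 2, 1)
w2 = Lw1 = (2·7 + 7·2 + 2·1; 3·7 + 2·2 + 1·1; 3·7 + 1·2 + 7·1) = (30, 26, 30)
Lw2 = (302, 172, 326)
w2·Lw2 = 30·302 + 26·172 + 30·326 = 23312; w2·w2 = 30·30 + 26·26 + 30·30 = 2476
λ ≈ 23312/2476 = 9.4152

λ ≈ 9.4152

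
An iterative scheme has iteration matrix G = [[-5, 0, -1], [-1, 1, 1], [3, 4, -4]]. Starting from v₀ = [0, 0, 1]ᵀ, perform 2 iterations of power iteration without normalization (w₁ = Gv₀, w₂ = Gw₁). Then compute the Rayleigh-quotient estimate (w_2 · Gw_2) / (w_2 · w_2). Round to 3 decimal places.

λ ≈ -3.751

w1 = Gv₀ = (-1, 1, -4)
w2 = Gw1 = (9, -2, 17)
Gw2 = (-62, 6, -49)
w2·Gw2 = 9·(-62) + (-2)·6 + 17·(-49) = -1403; w2·w2 = 9·9 + (-2)·(-2) + 17·17 = 374
λ ≈ -1403/374 = -3.751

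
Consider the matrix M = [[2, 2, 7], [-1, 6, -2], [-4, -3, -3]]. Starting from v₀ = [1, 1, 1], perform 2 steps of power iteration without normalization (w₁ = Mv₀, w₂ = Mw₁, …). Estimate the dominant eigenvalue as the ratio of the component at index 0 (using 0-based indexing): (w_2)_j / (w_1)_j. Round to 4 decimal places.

w1 = Mv₀ = (2·1 + 2·1 + 7·1; (-1)·1 + 6·1 + (-2)·1; (-4)·1 + (-3)·1 + (-3)·1) = (11, 3, -10)
w2 = Mw1 = (2·11 + 2·3 + 7·(-10); (-1)·11 + 6·3 + (-2)·(-10); (-4)·11 + (-3)·3 + (-3)·(-10)) = (-42, 27, -23)
Ratio at component: -42 / 11 = -3.8182

λ ≈ -3.8182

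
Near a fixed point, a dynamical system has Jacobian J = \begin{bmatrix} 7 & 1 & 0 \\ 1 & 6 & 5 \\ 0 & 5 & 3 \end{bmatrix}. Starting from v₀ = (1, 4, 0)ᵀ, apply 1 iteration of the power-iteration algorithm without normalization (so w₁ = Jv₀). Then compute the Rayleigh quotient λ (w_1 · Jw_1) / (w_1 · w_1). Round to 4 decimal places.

w1 = Jv₀ = (7·1 + 1·4 + 0·0; 1·1 + 6·4 + 5·0; 0·1 + 5·4 + 3·0) = (11, 25, 20)
Jw1 = (102, 261, 185)
w1·Jw1 = 11·102 + 25·261 + 20·185 = 11347; w1·w1 = 11·11 + 25·25 + 20·20 = 1146
λ ≈ 11347/1146 = 9.9014

λ ≈ 9.9014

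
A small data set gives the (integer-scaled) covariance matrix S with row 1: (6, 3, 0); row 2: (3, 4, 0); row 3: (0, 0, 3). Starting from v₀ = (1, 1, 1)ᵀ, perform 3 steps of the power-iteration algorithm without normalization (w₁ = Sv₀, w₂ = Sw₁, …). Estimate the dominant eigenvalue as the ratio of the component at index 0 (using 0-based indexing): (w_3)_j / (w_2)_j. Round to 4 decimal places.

8.2000

w1 = Sv₀ = (9, 7, 3)
w2 = Sw1 = (75, 55, 9)
w3 = Sw2 = (615, 445, 27)
Ratio at component: 615 / 75 = 8.2000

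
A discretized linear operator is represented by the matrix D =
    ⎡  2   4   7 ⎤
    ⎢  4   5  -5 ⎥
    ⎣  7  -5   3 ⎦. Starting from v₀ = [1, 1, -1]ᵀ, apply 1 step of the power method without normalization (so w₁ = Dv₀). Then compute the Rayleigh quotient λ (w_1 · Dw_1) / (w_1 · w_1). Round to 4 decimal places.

w1 = Dv₀ = (2·1 + 4·1 + 7·(-1); 4·1 + 5·1 + (-5)·(-1); 7·1 + (-5)·1 + 3·(-1)) = (-1, 14, -1)
Dw1 = (47, 71, -80)
w1·Dw1 = (-1)·47 + 14·71 + (-1)·(-80) = 1027; w1·w1 = (-1)·(-1) + 14·14 + (-1)·(-1) = 198
λ ≈ 1027/198 = 5.1869

λ ≈ 5.1869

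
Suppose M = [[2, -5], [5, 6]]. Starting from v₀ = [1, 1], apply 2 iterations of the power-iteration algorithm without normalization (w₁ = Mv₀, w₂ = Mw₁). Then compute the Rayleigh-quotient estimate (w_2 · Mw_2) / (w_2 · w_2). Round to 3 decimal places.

3.646

w1 = Mv₀ = (2·1 + (-5)·1; 5·1 + 6·1) = (-3, 11)
w2 = Mw1 = (2·(-3) + (-5)·11; 5·(-3) + 6·11) = (-61, 51)
Mw2 = (-377, 1)
w2·Mw2 = (-61)·(-377) + 51·1 = 23048; w2·w2 = (-61)·(-61) + 51·51 = 6322
λ ≈ 23048/6322 = 3.646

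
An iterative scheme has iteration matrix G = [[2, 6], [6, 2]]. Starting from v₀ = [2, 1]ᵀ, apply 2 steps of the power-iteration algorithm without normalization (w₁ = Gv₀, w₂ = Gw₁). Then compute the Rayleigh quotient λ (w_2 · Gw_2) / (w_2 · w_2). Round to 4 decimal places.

w1 = Gv₀ = (10, 14)
w2 = Gw1 = (104, 88)
Gw2 = (736, 800)
w2·Gw2 = 104·736 + 88·800 = 146944; w2·w2 = 104·104 + 88·88 = 18560
λ ≈ 146944/18560 = 7.9172

λ ≈ 7.9172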